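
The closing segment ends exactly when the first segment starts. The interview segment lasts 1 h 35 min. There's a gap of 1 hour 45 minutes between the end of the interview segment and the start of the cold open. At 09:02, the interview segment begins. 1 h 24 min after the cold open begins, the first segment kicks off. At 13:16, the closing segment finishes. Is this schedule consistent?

The interview segment ends at 09:02 + 95 min = 10:37.
The cold open starts at 10:37 + 105 min = 12:22.
The first segment starts at 12:22 + 84 min = 13:46.
So the closing segment ends at 13:46.
But the closing segment is also said to end at 13:16 — a 30-minute conflict.

No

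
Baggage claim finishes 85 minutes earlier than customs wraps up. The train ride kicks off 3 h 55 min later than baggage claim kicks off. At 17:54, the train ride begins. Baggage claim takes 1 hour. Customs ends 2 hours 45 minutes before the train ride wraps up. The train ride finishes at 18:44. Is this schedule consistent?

Customs ends at 18:44 − 165 min = 15:59.
Baggage claim ends at 15:59 − 85 min = 14:34.
Baggage claim starts at 14:34 − 60 min = 13:34.
The train ride starts at 13:34 + 235 min = 17:29.
But the train ride is also said to start at 17:54 — a 25-minute conflict.

No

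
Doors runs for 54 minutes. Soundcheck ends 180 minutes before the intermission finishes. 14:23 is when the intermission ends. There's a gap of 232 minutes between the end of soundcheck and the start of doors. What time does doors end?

Soundcheck ends at 14:23 − 180 min = 11:23.
Doors starts at 11:23 + 232 min = 15:15.
Doors ends at 15:15 + 54 min = 16:09.

16:09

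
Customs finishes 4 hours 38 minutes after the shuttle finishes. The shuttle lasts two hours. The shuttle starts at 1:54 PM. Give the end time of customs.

8:32 PM

The shuttle ends at 1:54 PM + 120 min = 3:54 PM.
Customs ends at 3:54 PM + 278 min = 8:32 PM.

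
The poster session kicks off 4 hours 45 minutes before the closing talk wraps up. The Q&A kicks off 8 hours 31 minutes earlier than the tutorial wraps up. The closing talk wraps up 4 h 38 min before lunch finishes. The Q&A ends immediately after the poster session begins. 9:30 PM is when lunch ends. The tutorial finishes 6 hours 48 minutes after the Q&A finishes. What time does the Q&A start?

10:24 AM

The closing talk ends at 9:30 PM − 278 min = 4:52 PM.
The poster session starts at 4:52 PM − 285 min = 12:07 PM.
So the Q&A ends at 12:07 PM.
The tutorial ends at 12:07 PM + 408 min = 6:55 PM.
The Q&A starts at 6:55 PM − 511 min = 10:24 AM.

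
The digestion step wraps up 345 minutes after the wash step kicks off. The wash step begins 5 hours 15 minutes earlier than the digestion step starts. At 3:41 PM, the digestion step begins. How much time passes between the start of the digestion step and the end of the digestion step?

The wash step starts at 3:41 PM − 315 min = 10:26 AM.
The digestion step ends at 10:26 AM + 345 min = 4:11 PM.
From 3:41 PM to 4:11 PM is 0.5 hours.

0.5 hours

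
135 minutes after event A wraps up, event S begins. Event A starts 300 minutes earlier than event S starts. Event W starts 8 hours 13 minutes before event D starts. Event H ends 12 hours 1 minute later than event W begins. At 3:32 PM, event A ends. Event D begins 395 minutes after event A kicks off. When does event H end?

11:10 PM

Event S starts at 3:32 PM + 135 min = 5:47 PM.
Event A starts at 5:47 PM − 300 min = 12:47 PM.
Event D starts at 12:47 PM + 395 min = 7:22 PM.
Event W starts at 7:22 PM − 493 min = 11:09 AM.
Event H ends at 11:09 AM + 721 min = 11:10 PM.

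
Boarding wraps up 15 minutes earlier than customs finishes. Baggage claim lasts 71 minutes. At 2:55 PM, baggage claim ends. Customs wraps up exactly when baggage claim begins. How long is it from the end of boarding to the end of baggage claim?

Baggage claim starts at 2:55 PM − 71 min = 1:44 PM.
So customs ends at 1:44 PM.
Boarding ends at 1:44 PM − 15 min = 1:29 PM.
From 1:29 PM to 2:55 PM is 1 h 26 min.

1 h 26 min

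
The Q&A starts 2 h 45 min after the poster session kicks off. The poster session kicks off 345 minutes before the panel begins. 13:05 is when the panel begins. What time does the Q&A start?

10:05

The poster session starts at 13:05 − 345 min = 07:20.
The Q&A starts at 07:20 + 165 min = 10:05.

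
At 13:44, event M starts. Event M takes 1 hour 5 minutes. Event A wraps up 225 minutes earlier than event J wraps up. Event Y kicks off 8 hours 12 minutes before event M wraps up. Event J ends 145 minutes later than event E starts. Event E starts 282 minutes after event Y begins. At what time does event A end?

Event M ends at 13:44 + 65 min = 14:49.
Event Y starts at 14:49 − 492 min = 06:37.
Event E starts at 06:37 + 282 min = 11:19.
Event J ends at 11:19 + 145 min = 13:44.
Event A ends at 13:44 − 225 min = 09:59.

09:59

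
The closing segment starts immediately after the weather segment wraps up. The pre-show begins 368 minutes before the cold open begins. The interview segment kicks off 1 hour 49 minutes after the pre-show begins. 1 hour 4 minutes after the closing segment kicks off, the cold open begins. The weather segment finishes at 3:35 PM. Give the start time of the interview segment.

The closing segment starts at 3:35 PM.
The cold open starts at 3:35 PM + 64 min = 4:39 PM.
The pre-show starts at 4:39 PM − 368 min = 10:31 AM.
The interview segment starts at 10:31 AM + 109 min = 12:20 PM.

12:20 PM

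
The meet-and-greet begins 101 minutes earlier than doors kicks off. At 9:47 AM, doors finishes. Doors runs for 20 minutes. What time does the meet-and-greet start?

Doors starts at 9:47 AM − 20 min = 9:27 AM.
The meet-and-greet starts at 9:27 AM − 101 min = 7:46 AM.

7:46 AM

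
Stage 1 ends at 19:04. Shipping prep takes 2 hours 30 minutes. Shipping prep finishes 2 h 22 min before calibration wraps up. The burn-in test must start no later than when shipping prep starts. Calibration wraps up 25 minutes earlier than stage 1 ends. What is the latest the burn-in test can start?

13:47

Calibration ends at 19:04 − 25 min = 18:39.
Shipping prep ends at 18:39 − 142 min = 16:17.
Shipping prep starts at 16:17 − 150 min = 13:47.
The burn-in test is bounded by shipping prep, so the latest it can start is 13:47.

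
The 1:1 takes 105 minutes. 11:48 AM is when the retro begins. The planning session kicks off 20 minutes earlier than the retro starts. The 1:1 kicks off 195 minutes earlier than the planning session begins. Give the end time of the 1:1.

The planning session starts at 11:48 AM − 20 min = 11:28 AM.
The 1:1 starts at 11:28 AM − 195 min = 8:13 AM.
The 1:1 ends at 8:13 AM + 105 min = 9:58 AM.

9:58 AM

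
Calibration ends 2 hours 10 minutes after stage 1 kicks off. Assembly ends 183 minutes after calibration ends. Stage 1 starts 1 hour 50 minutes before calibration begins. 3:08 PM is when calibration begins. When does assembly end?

6:31 PM

Stage 1 starts at 3:08 PM − 110 min = 1:18 PM.
Calibration ends at 1:18 PM + 130 min = 3:28 PM.
Assembly ends at 3:28 PM + 183 min = 6:31 PM.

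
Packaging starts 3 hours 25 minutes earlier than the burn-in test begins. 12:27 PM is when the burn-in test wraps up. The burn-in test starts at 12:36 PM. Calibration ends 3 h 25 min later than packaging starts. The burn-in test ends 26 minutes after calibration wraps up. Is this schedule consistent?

Packaging starts at 12:36 PM − 205 min = 9:11 AM.
Calibration ends at 9:11 AM + 205 min = 12:36 PM.
The burn-in test ends at 12:36 PM + 26 min = 1:02 PM.
But the burn-in test is also said to end at 12:27 PM — a 35-minute conflict.

No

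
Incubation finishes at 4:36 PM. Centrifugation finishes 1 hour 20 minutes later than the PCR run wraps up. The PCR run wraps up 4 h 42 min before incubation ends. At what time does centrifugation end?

1:14 PM

The PCR run ends at 4:36 PM − 282 min = 11:54 AM.
Centrifugation ends at 11:54 AM + 80 min = 1:14 PM.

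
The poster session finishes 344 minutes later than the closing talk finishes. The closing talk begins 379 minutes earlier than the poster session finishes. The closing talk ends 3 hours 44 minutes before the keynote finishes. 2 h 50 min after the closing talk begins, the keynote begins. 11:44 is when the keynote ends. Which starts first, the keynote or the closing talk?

The closing talk ends at 11:44 − 224 min = 08:00.
The poster session ends at 08:00 + 344 min = 13:44.
The closing talk starts at 13:44 − 379 min = 07:25.
The keynote starts at 07:25 + 170 min = 10:15.
The keynote starts at 10:15 and the closing talk starts at 07:25, so the closing talk is first.

the closing talk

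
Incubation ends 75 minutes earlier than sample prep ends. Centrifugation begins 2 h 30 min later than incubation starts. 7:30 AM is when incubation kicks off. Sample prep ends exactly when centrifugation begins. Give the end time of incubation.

Centrifugation starts at 7:30 AM + 150 min = 10:00 AM.
So sample prep ends at 10:00 AM.
Incubation ends at 10:00 AM − 75 min = 8:45 AM.

8:45 AM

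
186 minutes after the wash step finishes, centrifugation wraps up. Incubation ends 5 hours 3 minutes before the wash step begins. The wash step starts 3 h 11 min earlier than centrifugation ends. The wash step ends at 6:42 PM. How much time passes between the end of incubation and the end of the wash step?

308 minutes

Centrifugation ends at 6:42 PM + 186 min = 9:48 PM.
The wash step starts at 9:48 PM − 191 min = 6:37 PM.
Incubation ends at 6:37 PM − 303 min = 1:34 PM.
From 1:34 PM to 6:42 PM is 308 minutes.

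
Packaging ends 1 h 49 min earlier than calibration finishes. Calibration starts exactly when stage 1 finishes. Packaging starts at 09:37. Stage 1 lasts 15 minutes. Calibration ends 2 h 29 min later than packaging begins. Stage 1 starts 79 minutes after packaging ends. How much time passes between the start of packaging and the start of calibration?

Calibration ends at 09:37 + 149 min = 12:06.
Packaging ends at 12:06 − 109 min = 10:17.
Stage 1 starts at 10:17 + 79 min = 11:36.
Stage 1 ends at 11:36 + 15 min = 11:51.
So calibration starts at 11:51.
From 09:37 to 11:51 is 134 minutes.

134 minutes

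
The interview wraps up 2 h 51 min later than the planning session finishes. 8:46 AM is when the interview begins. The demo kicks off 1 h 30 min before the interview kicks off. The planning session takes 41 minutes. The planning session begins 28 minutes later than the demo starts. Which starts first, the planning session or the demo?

the demo

The demo starts at 8:46 AM − 90 min = 7:16 AM.
The planning session starts at 7:16 AM + 28 min = 7:44 AM.
The planning session starts at 7:44 AM and the demo starts at 7:16 AM, so the demo is first.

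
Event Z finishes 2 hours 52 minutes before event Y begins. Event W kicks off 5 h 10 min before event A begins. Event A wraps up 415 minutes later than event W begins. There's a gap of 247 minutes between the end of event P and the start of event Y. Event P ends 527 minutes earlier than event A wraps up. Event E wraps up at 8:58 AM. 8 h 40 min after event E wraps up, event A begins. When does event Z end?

11:51 AM

Event A starts at 8:58 AM + 520 min = 5:38 PM.
Event W starts at 5:38 PM − 310 min = 12:28 PM.
Event A ends at 12:28 PM + 415 min = 7:23 PM.
Event P ends at 7:23 PM − 527 min = 10:36 AM.
Event Y starts at 10:36 AM + 247 min = 2:43 PM.
Event Z ends at 2:43 PM − 172 min = 11:51 AM.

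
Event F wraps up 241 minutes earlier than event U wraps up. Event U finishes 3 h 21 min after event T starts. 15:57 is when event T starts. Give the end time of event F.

Event U ends at 15:57 + 201 min = 19:18.
Event F ends at 19:18 − 241 min = 15:17.

15:17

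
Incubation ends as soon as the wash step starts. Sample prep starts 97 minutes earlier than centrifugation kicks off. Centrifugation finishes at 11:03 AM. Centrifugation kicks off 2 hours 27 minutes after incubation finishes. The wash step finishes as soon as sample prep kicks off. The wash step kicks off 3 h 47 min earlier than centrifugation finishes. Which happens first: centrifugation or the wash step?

The wash step starts at 11:03 AM − 227 min = 7:16 AM.
So incubation ends at 7:16 AM.
Centrifugation starts at 7:16 AM + 147 min = 9:43 AM.
Centrifugation starts at 9:43 AM and the wash step starts at 7:16 AM, so the wash step is first.

the wash step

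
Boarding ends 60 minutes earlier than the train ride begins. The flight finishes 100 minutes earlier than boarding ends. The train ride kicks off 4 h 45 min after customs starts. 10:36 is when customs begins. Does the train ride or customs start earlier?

The train ride starts at 10:36 + 285 min = 15:21.
The train ride starts at 15:21 and customs starts at 10:36, so customs is first.

customs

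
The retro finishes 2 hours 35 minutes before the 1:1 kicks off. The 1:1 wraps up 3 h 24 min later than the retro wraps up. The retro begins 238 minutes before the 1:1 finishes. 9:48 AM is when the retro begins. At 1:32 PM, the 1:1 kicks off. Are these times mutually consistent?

No

The retro ends at 1:32 PM − 155 min = 10:57 AM.
The 1:1 ends at 10:57 AM + 204 min = 2:21 PM.
The retro starts at 2:21 PM − 238 min = 10:23 AM.
But the retro is also said to start at 9:48 AM — a 35-minute conflict.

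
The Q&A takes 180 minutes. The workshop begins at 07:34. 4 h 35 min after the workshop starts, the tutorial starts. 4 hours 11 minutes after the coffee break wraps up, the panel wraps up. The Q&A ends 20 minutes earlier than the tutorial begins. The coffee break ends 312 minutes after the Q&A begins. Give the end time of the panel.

18:12

The tutorial starts at 07:34 + 275 min = 12:09.
The Q&A ends at 12:09 − 20 min = 11:49.
The Q&A starts at 11:49 − 180 min = 08:49.
The coffee break ends at 08:49 + 312 min = 14:01.
The panel ends at 14:01 + 251 min = 18:12.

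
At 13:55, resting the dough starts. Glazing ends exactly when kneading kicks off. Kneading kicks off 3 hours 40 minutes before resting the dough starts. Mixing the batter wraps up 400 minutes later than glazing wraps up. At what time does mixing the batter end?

16:55

Kneading starts at 13:55 − 220 min = 10:15.
So glazing ends at 10:15.
Mixing the batter ends at 10:15 + 400 min = 16:55.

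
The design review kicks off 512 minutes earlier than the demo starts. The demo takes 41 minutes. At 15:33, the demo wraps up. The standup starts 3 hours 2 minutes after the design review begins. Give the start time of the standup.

The demo starts at 15:33 − 41 min = 14:52.
The design review starts at 14:52 − 512 min = 06:20.
The standup starts at 06:20 + 182 min = 09:22.

09:22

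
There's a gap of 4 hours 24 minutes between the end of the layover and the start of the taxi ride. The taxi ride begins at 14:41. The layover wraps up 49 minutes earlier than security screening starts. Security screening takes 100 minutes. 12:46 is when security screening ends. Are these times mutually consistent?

Yes

Security screening starts at 12:46 − 100 min = 11:06.
The layover ends at 11:06 − 49 min = 10:17.
The taxi ride starts at 10:17 + 264 min = 14:41.
That matches the stated 14:41, so the schedule is consistent.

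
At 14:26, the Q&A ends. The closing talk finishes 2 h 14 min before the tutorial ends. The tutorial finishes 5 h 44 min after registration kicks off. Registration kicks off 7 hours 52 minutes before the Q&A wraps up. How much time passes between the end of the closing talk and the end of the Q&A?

4 hours 22 minutes

Registration starts at 14:26 − 472 min = 06:34.
The tutorial ends at 06:34 + 344 min = 12:18.
The closing talk ends at 12:18 − 134 min = 10:04.
From 10:04 to 14:26 is 4 hours 22 minutes.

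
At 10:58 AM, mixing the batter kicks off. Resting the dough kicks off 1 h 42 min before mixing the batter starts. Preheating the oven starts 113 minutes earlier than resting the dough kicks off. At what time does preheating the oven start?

7:23 AM

Resting the dough starts at 10:58 AM − 102 min = 9:16 AM.
Preheating the oven starts at 9:16 AM − 113 min = 7:23 AM.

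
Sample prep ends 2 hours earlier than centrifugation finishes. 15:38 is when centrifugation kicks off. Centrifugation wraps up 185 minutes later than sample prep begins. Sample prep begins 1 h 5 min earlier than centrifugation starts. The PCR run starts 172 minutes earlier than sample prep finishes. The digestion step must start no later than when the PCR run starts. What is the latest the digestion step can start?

12:46

Sample prep starts at 15:38 − 65 min = 14:33.
Centrifugation ends at 14:33 + 185 min = 17:38.
Sample prep ends at 17:38 − 120 min = 15:38.
The PCR run starts at 15:38 − 172 min = 12:46.
The digestion step is bounded by the PCR run, so the latest it can start is 12:46.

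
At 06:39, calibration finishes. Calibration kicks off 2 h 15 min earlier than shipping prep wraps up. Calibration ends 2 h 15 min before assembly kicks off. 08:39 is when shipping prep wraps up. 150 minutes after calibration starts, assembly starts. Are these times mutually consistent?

Calibration starts at 08:39 − 135 min = 06:24.
Assembly starts at 06:24 + 150 min = 08:54.
Calibration ends at 08:54 − 135 min = 06:39.
That matches the stated 06:39, so the schedule is consistent.

Yes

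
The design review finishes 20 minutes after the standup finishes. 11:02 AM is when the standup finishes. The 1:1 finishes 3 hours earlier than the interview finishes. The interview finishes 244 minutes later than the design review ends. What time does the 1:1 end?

The design review ends at 11:02 AM + 20 min = 11:22 AM.
The interview ends at 11:22 AM + 244 min = 3:26 PM.
The 1:1 ends at 3:26 PM − 180 min = 12:26 PM.

12:26 PM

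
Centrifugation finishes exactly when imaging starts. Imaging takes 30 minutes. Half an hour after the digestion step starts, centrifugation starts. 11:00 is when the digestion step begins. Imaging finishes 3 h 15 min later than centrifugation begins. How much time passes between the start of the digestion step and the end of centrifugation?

195 minutes

Centrifugation starts at 11:00 + 30 min = 11:30.
Imaging ends at 11:30 + 195 min = 14:45.
Imaging starts at 14:45 − 30 min = 14:15.
So centrifugation ends at 14:15.
From 11:00 to 14:15 is 195 minutes.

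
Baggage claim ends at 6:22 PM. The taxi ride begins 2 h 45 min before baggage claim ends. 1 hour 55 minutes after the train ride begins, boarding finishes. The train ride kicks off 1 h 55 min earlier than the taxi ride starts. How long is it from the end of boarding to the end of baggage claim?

165 minutes

The taxi ride starts at 6:22 PM − 165 min = 3:37 PM.
The train ride starts at 3:37 PM − 115 min = 1:42 PM.
Boarding ends at 1:42 PM + 115 min = 3:37 PM.
From 3:37 PM to 6:22 PM is 165 minutes.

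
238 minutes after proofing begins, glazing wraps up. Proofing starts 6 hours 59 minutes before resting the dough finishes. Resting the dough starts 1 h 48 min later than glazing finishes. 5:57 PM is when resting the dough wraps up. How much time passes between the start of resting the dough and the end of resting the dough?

73 minutes

Proofing starts at 5:57 PM − 419 min = 10:58 AM.
Glazing ends at 10:58 AM + 238 min = 2:56 PM.
Resting the dough starts at 2:56 PM + 108 min = 4:44 PM.
From 4:44 PM to 5:57 PM is 73 minutes.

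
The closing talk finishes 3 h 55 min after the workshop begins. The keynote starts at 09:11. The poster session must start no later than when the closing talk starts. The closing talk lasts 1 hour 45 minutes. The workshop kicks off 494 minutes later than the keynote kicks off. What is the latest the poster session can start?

19:35

The workshop starts at 09:11 + 494 min = 17:25.
The closing talk ends at 17:25 + 235 min = 21:20.
The closing talk starts at 21:20 − 105 min = 19:35.
The poster session is bounded by the closing talk, so the latest it can start is 19:35.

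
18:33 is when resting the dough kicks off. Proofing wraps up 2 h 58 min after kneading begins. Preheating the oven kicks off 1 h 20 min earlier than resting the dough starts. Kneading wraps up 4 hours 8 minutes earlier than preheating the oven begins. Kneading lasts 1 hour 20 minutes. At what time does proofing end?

Preheating the oven starts at 18:33 − 80 min = 17:13.
Kneading ends at 17:13 − 248 min = 13:05.
Kneading starts at 13:05 − 80 min = 11:45.
Proofing ends at 11:45 + 178 min = 14:43.

14:43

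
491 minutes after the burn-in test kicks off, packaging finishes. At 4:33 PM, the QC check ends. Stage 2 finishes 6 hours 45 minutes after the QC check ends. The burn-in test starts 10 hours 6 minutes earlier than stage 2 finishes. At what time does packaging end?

9:23 PM

Stage 2 ends at 4:33 PM + 405 min = 11:18 PM.
The burn-in test starts at 11:18 PM − 606 min = 1:12 PM.
Packaging ends at 1:12 PM + 491 min = 9:23 PM.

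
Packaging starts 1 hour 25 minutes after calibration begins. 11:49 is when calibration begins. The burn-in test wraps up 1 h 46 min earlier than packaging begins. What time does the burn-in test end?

Packaging starts at 11:49 + 85 min = 13:14.
The burn-in test ends at 13:14 − 106 min = 11:28.

11:28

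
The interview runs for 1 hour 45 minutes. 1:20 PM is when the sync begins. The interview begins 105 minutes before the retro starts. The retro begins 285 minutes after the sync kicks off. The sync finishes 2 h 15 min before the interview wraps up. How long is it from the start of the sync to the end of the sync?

2 h 30 min

The retro starts at 1:20 PM + 285 min = 6:05 PM.
The interview starts at 6:05 PM − 105 min = 4:20 PM.
The interview ends at 4:20 PM + 105 min = 6:05 PM.
The sync ends at 6:05 PM − 135 min = 3:50 PM.
From 1:20 PM to 3:50 PM is 2 h 30 min.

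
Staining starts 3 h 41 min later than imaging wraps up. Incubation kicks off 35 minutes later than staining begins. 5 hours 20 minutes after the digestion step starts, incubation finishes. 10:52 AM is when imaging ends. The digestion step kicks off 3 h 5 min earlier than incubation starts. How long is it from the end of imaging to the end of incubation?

Staining starts at 10:52 AM + 221 min = 2:33 PM.
Incubation starts at 2:33 PM + 35 min = 3:08 PM.
The digestion step starts at 3:08 PM − 185 min = 12:03 PM.
Incubation ends at 12:03 PM + 320 min = 5:23 PM.
From 10:52 AM to 5:23 PM is 6 hours 31 minutes.

6 hours 31 minutes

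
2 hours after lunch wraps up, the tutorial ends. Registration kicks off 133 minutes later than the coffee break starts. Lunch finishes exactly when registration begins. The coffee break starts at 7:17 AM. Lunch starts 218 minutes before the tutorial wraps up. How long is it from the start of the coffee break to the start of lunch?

35 minutes

Registration starts at 7:17 AM + 133 min = 9:30 AM.
So lunch ends at 9:30 AM.
The tutorial ends at 9:30 AM + 120 min = 11:30 AM.
Lunch starts at 11:30 AM − 218 min = 7:52 AM.
From 7:17 AM to 7:52 AM is 35 minutes.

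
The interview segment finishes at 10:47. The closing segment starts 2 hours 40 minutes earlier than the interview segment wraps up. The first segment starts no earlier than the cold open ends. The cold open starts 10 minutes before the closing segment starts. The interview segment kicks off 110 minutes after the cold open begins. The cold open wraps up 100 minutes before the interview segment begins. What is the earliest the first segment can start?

The closing segment starts at 10:47 − 160 min = 08:07.
The cold open starts at 08:07 − 10 min = 07:57.
The interview segment starts at 07:57 + 110 min = 09:47.
The cold open ends at 09:47 − 100 min = 08:07.
The first segment is bounded by the cold open, so the earliest it can start is 08:07.

08:07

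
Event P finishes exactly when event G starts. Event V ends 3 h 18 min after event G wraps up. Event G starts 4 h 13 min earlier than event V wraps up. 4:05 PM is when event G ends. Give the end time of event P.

3:10 PM

Event V ends at 4:05 PM + 198 min = 7:23 PM.
Event G starts at 7:23 PM − 253 min = 3:10 PM.
So event P ends at 3:10 PM.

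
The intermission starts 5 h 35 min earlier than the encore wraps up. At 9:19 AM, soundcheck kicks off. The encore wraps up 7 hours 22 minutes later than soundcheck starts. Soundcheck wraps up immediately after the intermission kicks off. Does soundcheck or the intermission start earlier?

The encore ends at 9:19 AM + 442 min = 4:41 PM.
The intermission starts at 4:41 PM − 335 min = 11:06 AM.
Soundcheck starts at 9:19 AM and the intermission starts at 11:06 AM, so soundcheck is first.

soundcheck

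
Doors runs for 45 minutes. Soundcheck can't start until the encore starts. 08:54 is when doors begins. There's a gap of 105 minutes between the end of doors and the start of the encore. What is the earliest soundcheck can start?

11:24

Doors ends at 08:54 + 45 min = 09:39.
The encore starts at 09:39 + 105 min = 11:24.
Soundcheck is bounded by the encore, so the earliest it can start is 11:24.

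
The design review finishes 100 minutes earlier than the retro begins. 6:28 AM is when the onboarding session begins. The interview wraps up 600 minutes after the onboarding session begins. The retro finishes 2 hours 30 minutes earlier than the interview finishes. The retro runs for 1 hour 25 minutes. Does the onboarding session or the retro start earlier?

the onboarding session

The interview ends at 6:28 AM + 600 min = 4:28 PM.
The retro ends at 4:28 PM − 150 min = 1:58 PM.
The retro starts at 1:58 PM − 85 min = 12:33 PM.
The onboarding session starts at 6:28 AM and the retro starts at 12:33 PM, so the onboarding session is first.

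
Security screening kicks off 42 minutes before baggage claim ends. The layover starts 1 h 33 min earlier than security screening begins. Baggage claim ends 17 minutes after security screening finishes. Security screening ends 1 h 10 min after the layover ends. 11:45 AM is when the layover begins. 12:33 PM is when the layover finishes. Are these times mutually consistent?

Yes

Security screening ends at 12:33 PM + 70 min = 1:43 PM.
Baggage claim ends at 1:43 PM + 17 min = 2:00 PM.
Security screening starts at 2:00 PM − 42 min = 1:18 PM.
The layover starts at 1:18 PM − 93 min = 11:45 AM.
That matches the stated 11:45 AM, so the schedule is consistent.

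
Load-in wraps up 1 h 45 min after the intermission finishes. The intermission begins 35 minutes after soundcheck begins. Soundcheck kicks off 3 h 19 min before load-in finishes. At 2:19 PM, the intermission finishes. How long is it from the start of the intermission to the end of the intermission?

Load-in ends at 2:19 PM + 105 min = 4:04 PM.
Soundcheck starts at 4:04 PM − 199 min = 12:45 PM.
The intermission starts at 12:45 PM + 35 min = 1:20 PM.
From 1:20 PM to 2:19 PM is 59 minutes.

59 minutes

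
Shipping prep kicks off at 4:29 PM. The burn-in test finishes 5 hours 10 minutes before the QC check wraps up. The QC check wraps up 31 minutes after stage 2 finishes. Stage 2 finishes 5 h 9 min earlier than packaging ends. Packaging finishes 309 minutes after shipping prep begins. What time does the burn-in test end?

Packaging ends at 4:29 PM + 309 min = 9:38 PM.
Stage 2 ends at 9:38 PM − 309 min = 4:29 PM.
The QC check ends at 4:29 PM + 31 min = 5:00 PM.
The burn-in test ends at 5:00 PM − 310 min = 11:50 AM.

11:50 AM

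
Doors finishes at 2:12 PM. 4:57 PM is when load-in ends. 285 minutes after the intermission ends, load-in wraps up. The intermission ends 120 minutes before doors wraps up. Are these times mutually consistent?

The intermission ends at 2:12 PM − 120 min = 12:12 PM.
Load-in ends at 12:12 PM + 285 min = 4:57 PM.
That matches the stated 4:57 PM, so the schedule is consistent.

Yes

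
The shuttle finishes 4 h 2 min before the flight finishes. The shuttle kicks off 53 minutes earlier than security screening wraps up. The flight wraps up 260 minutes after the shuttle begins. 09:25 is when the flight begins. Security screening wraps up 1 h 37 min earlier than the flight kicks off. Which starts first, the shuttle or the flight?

Security screening ends at 09:25 − 97 min = 07:48.
The shuttle starts at 07:48 − 53 min = 06:55.
The shuttle starts at 06:55 and the flight starts at 09:25, so the shuttle is first.

the shuttle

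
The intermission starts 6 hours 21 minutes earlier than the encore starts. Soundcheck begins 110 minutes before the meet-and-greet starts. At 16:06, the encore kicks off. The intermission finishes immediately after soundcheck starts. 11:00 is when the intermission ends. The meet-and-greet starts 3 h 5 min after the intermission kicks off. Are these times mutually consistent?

Yes

The intermission starts at 16:06 − 381 min = 09:45.
The meet-and-greet starts at 09:45 + 185 min = 12:50.
Soundcheck starts at 12:50 − 110 min = 11:00.
So the intermission ends at 11:00.
That matches the stated 11:00, so the schedule is consistent.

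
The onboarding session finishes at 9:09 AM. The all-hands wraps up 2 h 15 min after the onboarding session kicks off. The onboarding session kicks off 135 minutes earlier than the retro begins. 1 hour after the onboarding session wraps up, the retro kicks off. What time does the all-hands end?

The retro starts at 9:09 AM + 60 min = 10:09 AM.
The onboarding session starts at 10:09 AM − 135 min = 7:54 AM.
The all-hands ends at 7:54 AM + 135 min = 10:09 AM.

10:09 AM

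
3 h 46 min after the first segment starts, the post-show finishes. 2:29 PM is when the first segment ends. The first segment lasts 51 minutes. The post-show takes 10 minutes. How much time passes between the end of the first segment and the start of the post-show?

The first segment starts at 2:29 PM − 51 min = 1:38 PM.
The post-show ends at 1:38 PM + 226 min = 5:24 PM.
The post-show starts at 5:24 PM − 10 min = 5:14 PM.
From 2:29 PM to 5:14 PM is 2 h 45 min.

2 h 45 min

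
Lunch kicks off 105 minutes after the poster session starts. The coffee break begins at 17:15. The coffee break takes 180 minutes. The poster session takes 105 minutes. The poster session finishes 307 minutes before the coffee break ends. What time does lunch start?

The coffee break ends at 17:15 + 180 min = 20:15.
The poster session ends at 20:15 − 307 min = 15:08.
The poster session starts at 15:08 − 105 min = 13:23.
Lunch starts at 13:23 + 105 min = 15:08.

15:08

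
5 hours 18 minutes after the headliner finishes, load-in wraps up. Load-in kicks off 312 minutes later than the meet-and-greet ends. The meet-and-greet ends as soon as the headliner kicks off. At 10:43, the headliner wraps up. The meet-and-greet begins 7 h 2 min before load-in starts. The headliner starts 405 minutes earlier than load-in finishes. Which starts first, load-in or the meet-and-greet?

Load-in ends at 10:43 + 318 min = 16:01.
The headliner starts at 16:01 − 405 min = 09:16.
So the meet-and-greet ends at 09:16.
Load-in starts at 09:16 + 312 min = 14:28.
The meet-and-greet starts at 14:28 − 422 min = 07:26.
Load-in starts at 14:28 and the meet-and-greet starts at 07:26, so the meet-and-greet is first.

the meet-and-greet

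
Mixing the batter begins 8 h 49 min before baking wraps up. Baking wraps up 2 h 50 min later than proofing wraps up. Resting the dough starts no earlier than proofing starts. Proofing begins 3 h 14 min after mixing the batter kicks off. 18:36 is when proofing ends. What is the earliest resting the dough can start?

Baking ends at 18:36 + 170 min = 21:26.
Mixing the batter starts at 21:26 − 529 min = 12:37.
Proofing starts at 12:37 + 194 min = 15:51.
Resting the dough is bounded by proofing, so the earliest it can start is 15:51.

15:51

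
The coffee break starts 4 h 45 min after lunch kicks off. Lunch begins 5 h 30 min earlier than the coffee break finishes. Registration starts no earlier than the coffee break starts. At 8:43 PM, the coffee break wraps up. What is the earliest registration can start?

Lunch starts at 8:43 PM − 330 min = 3:13 PM.
The coffee break starts at 3:13 PM + 285 min = 7:58 PM.
Registration is bounded by the coffee break, so the earliest it can start is 7:58 PM.

7:58 PM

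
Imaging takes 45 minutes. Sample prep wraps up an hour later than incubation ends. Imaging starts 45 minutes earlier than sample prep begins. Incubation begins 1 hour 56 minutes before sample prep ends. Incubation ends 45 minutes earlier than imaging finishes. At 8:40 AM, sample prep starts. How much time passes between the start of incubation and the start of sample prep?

Imaging starts at 8:40 AM − 45 min = 7:55 AM.
Imaging ends at 7:55 AM + 45 min = 8:40 AM.
Incubation ends at 8:40 AM − 45 min = 7:55 AM.
Sample prep ends at 7:55 AM + 60 min = 8:55 AM.
Incubation starts at 8:55 AM − 116 min = 6:59 AM.
From 6:59 AM to 8:40 AM is 1 hour 41 minutes.

1 hour 41 minutes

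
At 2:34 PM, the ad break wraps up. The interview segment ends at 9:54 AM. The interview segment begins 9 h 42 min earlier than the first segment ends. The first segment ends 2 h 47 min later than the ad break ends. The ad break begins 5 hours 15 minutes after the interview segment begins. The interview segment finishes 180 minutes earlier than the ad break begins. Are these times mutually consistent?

Yes

The first segment ends at 2:34 PM + 167 min = 5:21 PM.
The interview segment starts at 5:21 PM − 582 min = 7:39 AM.
The ad break starts at 7:39 AM + 315 min = 12:54 PM.
The interview segment ends at 12:54 PM − 180 min = 9:54 AM.
That matches the stated 9:54 AM, so the schedule is consistent.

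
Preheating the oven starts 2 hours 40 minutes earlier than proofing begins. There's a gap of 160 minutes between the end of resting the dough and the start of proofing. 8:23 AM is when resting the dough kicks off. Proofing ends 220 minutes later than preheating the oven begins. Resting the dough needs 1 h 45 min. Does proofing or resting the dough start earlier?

Resting the dough ends at 8:23 AM + 105 min = 10:08 AM.
Proofing starts at 10:08 AM + 160 min = 12:48 PM.
Proofing starts at 12:48 PM and resting the dough starts at 8:23 AM, so resting the dough is first.

resting the dough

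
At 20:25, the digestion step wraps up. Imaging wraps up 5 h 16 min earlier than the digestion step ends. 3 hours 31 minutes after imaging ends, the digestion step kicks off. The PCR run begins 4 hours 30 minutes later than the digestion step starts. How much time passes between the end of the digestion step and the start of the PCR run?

165 minutes

Imaging ends at 20:25 − 316 min = 15:09.
The digestion step starts at 15:09 + 211 min = 18:40.
The PCR run starts at 18:40 + 270 min = 23:10.
From 20:25 to 23:10 is 165 minutes.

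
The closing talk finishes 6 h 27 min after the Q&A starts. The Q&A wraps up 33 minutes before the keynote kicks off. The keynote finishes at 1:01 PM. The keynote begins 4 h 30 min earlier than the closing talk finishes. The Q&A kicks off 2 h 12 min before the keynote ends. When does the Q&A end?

The Q&A starts at 1:01 PM − 132 min = 10:49 AM.
The closing talk ends at 10:49 AM + 387 min = 5:16 PM.
The keynote starts at 5:16 PM − 270 min = 12:46 PM.
The Q&A ends at 12:46 PM − 33 min = 12:13 PM.

12:13 PM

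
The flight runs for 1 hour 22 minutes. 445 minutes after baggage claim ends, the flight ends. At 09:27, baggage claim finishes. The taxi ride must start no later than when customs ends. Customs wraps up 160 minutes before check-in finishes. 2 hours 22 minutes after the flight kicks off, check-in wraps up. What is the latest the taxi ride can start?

The flight ends at 09:27 + 445 min = 16:52.
The flight starts at 16:52 − 82 min = 15:30.
Check-in ends at 15:30 + 142 min = 17:52.
Customs ends at 17:52 − 160 min = 15:12.
The taxi ride is bounded by customs, so the latest it can start is 15:12.

15:12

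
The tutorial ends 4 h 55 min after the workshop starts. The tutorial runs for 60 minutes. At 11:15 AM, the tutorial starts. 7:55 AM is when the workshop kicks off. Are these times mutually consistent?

No

The tutorial ends at 7:55 AM + 295 min = 12:50 PM.
The tutorial starts at 12:50 PM − 60 min = 11:50 AM.
But the tutorial is also said to start at 11:15 AM — a 35-minute conflict.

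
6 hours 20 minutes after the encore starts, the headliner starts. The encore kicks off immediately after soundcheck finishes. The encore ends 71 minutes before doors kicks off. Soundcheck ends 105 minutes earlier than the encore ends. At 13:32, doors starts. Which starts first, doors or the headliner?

The encore ends at 13:32 − 71 min = 12:21.
Soundcheck ends at 12:21 − 105 min = 10:36.
So the encore starts at 10:36.
The headliner starts at 10:36 + 380 min = 16:56.
Doors starts at 13:32 and the headliner starts at 16:56, so doors is first.

doors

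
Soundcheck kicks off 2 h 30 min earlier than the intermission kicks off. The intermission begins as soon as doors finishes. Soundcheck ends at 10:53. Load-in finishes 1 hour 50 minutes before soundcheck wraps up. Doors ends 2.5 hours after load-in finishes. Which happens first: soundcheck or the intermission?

Load-in ends at 10:53 − 110 min = 09:03.
Doors ends at 09:03 + 150 min = 11:33.
So the intermission starts at 11:33.
Soundcheck starts at 11:33 − 150 min = 09:03.
Soundcheck starts at 09:03 and the intermission starts at 11:33, so soundcheck is first.

soundcheck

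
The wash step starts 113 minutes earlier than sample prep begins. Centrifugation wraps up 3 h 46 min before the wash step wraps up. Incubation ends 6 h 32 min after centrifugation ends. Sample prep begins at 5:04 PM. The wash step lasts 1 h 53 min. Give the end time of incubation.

7:50 PM

The wash step starts at 5:04 PM − 113 min = 3:11 PM.
The wash step ends at 3:11 PM + 113 min = 5:04 PM.
Centrifugation ends at 5:04 PM − 226 min = 1:18 PM.
Incubation ends at 1:18 PM + 392 min = 7:50 PM.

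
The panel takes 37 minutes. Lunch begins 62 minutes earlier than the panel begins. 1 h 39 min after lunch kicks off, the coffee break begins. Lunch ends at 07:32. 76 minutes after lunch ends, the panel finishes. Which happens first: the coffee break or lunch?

lunch

The panel ends at 07:32 + 76 min = 08:48.
The panel starts at 08:48 − 37 min = 08:11.
Lunch starts at 08:11 − 62 min = 07:09.
The coffee break starts at 07:09 + 99 min = 08:48.
The coffee break starts at 08:48 and lunch starts at 07:09, so lunch is first.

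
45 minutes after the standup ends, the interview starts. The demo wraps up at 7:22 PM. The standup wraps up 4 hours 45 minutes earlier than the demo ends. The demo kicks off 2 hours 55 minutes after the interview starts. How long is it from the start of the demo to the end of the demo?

The standup ends at 7:22 PM − 285 min = 2:37 PM.
The interview starts at 2:37 PM + 45 min = 3:22 PM.
The demo starts at 3:22 PM + 175 min = 6:17 PM.
From 6:17 PM to 7:22 PM is 1 h 5 min.

1 h 5 min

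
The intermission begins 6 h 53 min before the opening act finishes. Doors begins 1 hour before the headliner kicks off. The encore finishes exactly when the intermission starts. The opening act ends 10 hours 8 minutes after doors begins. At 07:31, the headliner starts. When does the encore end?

Doors starts at 07:31 − 60 min = 06:31.
The opening act ends at 06:31 + 608 min = 16:39.
The intermission starts at 16:39 − 413 min = 09:46.
So the encore ends at 09:46.

09:46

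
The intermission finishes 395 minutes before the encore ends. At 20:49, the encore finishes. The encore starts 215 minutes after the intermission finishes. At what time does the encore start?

The intermission ends at 20:49 − 395 min = 14:14.
The encore starts at 14:14 + 215 min = 17:49.

17:49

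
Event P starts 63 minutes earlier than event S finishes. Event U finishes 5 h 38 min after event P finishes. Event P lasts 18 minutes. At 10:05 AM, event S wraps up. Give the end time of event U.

Event P starts at 10:05 AM − 63 min = 9:02 AM.
Event P ends at 9:02 AM + 18 min = 9:20 AM.
Event U ends at 9:20 AM + 338 min = 2:58 PM.

2:58 PM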